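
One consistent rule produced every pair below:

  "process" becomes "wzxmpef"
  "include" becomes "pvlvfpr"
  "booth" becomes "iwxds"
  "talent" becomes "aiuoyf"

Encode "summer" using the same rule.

zcvwpd

In process: p→w is +7, r→z is +8, o→x is +9, c→m is +10 — the shift increases by 1 each position. The shift increases by 1 at each position, starting from +7: 7, 8, 9, ….
On summer: s+7=z, u+8=c, m+9=v, m+10=w, e+11=p, r+12=d.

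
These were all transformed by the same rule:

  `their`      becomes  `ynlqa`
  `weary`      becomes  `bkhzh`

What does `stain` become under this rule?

In their: t→y is +5, h→n is +6, e→l is +7, i→q is +8 — the shift increases by 1 each position. The shift increases by 1 at each position, starting from +5: 5, 6, 7, ….
For stain: s+5=x, t+6=z, a+7=h, i+8=q, n+9=w.

xzhqw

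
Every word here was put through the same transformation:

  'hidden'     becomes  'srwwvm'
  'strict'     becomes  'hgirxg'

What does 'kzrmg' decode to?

Each pair mirrors across the alphabet (h↔s, i↔r, d↔w): positions sum to 25. Each letter is replaced by its mirror in the alphabet: a↔z, b↔y, c↔x, and so on (the Atbash cipher).
Undoing it on kzrmg: k↔p, z↔a, r↔i, m↔n, g↔t.

paint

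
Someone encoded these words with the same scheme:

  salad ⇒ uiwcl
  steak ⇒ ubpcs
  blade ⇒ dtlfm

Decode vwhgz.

Shifts by position in salad: pos 0: s→u (+2), pos 1: a→i (+8), pos 2: l→w (+11), pos 3: a→c (+2), pos 4: d→l (+8) — repeating every 3. It's a Vigenère-style cipher with numeric key [2,8,11]: position i shifts by key[i mod 3].
Undoing it on vwhgz: v−2=t, w−8=o, h−11=w, g−2=e, z−8=r.

tower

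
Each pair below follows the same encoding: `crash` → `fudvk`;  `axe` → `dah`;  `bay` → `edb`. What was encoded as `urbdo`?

royal

Compare letters: c→f is +3, r→u is +3, a→d is +3 — a constant shift. Every letter moves 3 places later in the alphabet, wrapping around z→a.
Reversing it on urbdo: u−3=r, r−3=o, b−3=y, d−3=a, o−3=l.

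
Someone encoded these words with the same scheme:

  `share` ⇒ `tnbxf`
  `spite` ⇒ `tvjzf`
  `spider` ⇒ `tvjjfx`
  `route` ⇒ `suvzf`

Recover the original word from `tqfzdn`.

Shifts by position in share: pos 0: s→t (+1), pos 1: h→n (+6), pos 2: a→b (+1), pos 3: r→x (+6) — repeating every 2. The shifts repeat in a cycle of length 2: positions 0,1,… shift by +1, +6, then the pattern repeats.
Reversing it on tqfzdn: t−1=s, q−6=k, f−1=e, z−6=t, d−1=c, n−6=h.

sketch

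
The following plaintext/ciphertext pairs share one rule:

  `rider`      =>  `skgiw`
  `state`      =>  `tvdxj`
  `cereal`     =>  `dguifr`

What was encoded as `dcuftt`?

carbon

In rider: r→s is +1, i→k is +2, d→g is +3, e→i is +4 — the shift increases by 1 each position. Each letter shifts forward by (position + 1), i.e. 1, 2, 3, … — the shift grows by one for each successive letter.
Reversing it on dcuftt: d−1=c, c−2=a, u−3=r, f−4=b, t−5=o, t−6=n.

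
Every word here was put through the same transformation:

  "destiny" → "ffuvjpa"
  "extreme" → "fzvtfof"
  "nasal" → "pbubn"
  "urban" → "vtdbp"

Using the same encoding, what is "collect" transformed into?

The shift depends on letter class: consonant d→f is +2, but vowel e→f is +1. Two shifts are in play — +1 for a/e/i/o/u, +2 for every other letter.
Applying it to collect: c(cons)+2=e, o(vowel)+1=p, l(cons)+2=n, l(cons)+2=n, e(vowel)+1=f, c(cons)+2=e, t(cons)+2=v.

epnnfev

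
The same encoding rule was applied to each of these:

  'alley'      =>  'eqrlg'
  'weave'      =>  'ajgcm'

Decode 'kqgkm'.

glade

In alley: a→e is +4, l→q is +5, l→r is +6, e→l is +7 — the shift increases by 1 each position. Letter i (0-indexed) is shifted by i+4, so successive shifts are 4, 5, 6, ….
Reversing it on kqgkm: k−4=g, q−5=l, g−6=a, k−7=d, m−8=e.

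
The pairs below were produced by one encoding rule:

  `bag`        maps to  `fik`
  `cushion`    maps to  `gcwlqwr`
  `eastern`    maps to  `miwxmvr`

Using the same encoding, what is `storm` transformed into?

Two shifts are in play — +8 for a/e/i/o/u, +4 for every other letter.
On storm: s(cons)+4=w, t(cons)+4=x, o(vowel)+8=w, r(cons)+4=v, m(cons)+4=q.

wxwvq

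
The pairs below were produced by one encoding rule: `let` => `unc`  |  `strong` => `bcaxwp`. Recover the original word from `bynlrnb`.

Compare letters: l→u is +9, e→n is +9, t→c is +9 — a constant shift. This is a Caesar cipher with shift 9.
Undoing it on bynlrnb: b−9=s, y−9=p, n−9=e, l−9=c, r−9=i, n−9=e, b−9=s.

species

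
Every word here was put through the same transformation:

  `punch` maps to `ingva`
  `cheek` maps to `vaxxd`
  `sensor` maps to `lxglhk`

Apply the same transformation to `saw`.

ltp

Compare letters: p→i is +19, u→n is +19, n→g is +19 — a constant shift. Each letter is shifted forward by 19 in the alphabet (a Caesar shift of +19).
On saw: s+19=l, a+19=t, w+19=p.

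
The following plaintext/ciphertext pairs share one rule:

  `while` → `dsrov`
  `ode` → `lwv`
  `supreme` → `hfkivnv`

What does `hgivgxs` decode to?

This is the alphabet-reversal cipher (Atbash): a becomes z, b becomes y, etc.
Decoding hgivgxs: h↔s, g↔t, i↔r, v↔e, g↔t, x↔c, s↔h.

stretch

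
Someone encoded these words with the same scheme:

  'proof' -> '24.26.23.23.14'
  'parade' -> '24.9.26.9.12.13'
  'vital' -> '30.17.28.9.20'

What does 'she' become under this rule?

p is letter #16 and maps to 24: an offset of 8. Each letter is replaced by its alphabet position (a=1..z=26) + 8.
Applying it to she: s=19→27, h=8→16, e=5→13.

27.16.13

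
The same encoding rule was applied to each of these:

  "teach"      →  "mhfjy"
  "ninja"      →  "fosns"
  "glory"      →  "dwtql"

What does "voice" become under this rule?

Read the word backwards and shift each letter +5.
On voice: reverse → eciov; then shift: e+5=j, c+5=h, i+5=n, o+5=t, v+5=a.

jhnta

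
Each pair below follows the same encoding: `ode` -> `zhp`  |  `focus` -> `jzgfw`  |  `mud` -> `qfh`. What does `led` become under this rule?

pph

Vowels shift forward by 11 and consonants shift forward by 4.
For led: l(cons)+4=p, e(vowel)+11=p, d(cons)+4=h.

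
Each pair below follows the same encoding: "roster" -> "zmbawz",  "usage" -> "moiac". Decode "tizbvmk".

central

The output letters match the input read backwards, each shifted +8: roster reversed is retsor. Two steps: reverse the string, then apply a Caesar shift of +8.
Reversing it on tizbvmk: shift back: t−8=l, i−8=a, z−8=r, b−8=t, v−8=n, m−8=e, k−8=c → lartnec; then reverse → central.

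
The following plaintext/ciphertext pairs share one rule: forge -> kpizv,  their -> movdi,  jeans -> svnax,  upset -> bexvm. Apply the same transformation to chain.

f(5)→k(10) and o(14)→p(15) fit y≡15x+13 (mod 26); the inverse of 15 mod 26 is 7. Treating letters as 0–25, the rule is x ↦ 15x + 13 (mod 26).
On chain: c(2)→15·2+13≡17=r; h(7)→15·7+13≡14=o; a(0)→15·0+13≡13=n; i(8)→15·8+13≡3=d; n(13)→15·13+13≡0=a (all mod 26).

ronda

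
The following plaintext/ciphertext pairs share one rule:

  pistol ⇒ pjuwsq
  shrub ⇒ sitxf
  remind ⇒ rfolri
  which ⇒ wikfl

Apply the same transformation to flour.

fmqxv

In pistol: p→p is +0, i→j is +1, s→u is +2, t→w is +3 — the shift increases by 1 each position. Letter i (0-indexed) is shifted by i+0, so successive shifts are 0, 1, 2, ….
Applying it to flour: f+0=f, l+1=m, o+2=q, u+3=x, r+4=v.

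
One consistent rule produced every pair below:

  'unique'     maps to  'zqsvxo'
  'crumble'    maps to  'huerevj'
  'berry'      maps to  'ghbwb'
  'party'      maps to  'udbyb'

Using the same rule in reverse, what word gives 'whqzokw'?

It's a Vigenère-style cipher with numeric key [5,3,10]: position i shifts by key[i mod 3].
Reversing it on whqzokw: w−5=r, h−3=e, q−10=g, z−5=u, o−3=l, k−10=a, w−5=r.

regular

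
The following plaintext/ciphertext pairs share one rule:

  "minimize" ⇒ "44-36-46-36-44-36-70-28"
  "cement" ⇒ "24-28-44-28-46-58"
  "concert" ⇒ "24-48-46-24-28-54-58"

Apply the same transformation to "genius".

m(#13)→44 and i(#9)→36: differences scale by 2, so n = 2·pos + 18. Each letter becomes 2×(its alphabet position, a=1..z=26) + 18.
On genius: g=7→32, e=5→28, n=14→46, i=9→36, u=21→60, s=19→56.

32-28-46-36-60-56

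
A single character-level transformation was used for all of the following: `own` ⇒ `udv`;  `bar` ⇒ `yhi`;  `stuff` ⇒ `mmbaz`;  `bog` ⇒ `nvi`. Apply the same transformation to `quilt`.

aspbx

The output letters match the input read backwards, each shifted +7: own reversed is nwo. The word is reversed, then every letter is shifted forward by 7.
For quilt: reverse → tliuq; then shift: t+7=a, l+7=s, i+7=p, u+7=b, q+7=x.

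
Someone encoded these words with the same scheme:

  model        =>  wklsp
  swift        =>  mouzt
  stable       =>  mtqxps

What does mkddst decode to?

sonnet

m(12)→w(22) and o(14)→k(10) fit y≡7x+16 (mod 26); the inverse of 7 mod 26 is 15. Treating letters as 0–25, the rule is x ↦ 7x + 16 (mod 26).
Undoing it on mkddst: m(12)→15·(12−16)≡18=s; k(10)→15·(10−16)≡14=o; d(3)→15·(3−16)≡13=n; d(3)→15·(3−16)≡13=n; s(18)→15·(18−16)≡4=e; t(19)→15·(19−16)≡19=t (all mod 26).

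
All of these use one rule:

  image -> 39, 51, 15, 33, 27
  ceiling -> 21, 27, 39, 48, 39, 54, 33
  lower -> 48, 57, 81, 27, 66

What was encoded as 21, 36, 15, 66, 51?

i(#9)→39 and m(#13)→51: differences scale by 3, so n = 3·pos + 12. With a=1..z=26, the number is 3·pos + 12.
Reversing it on 21, 36, 15, 66, 51: 21→(21−12)÷3=3=c, 36→(36−12)÷3=8=h, 15→(15−12)÷3=1=a, 66→(66−12)÷3=18=r, 51→(51−12)÷3=13=m.

charm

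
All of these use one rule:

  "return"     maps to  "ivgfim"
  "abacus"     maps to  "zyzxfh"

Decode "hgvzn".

Each pair mirrors across the alphabet (r↔i, e↔v, t↔g): positions sum to 25. Letters are reflected about the middle of the alphabet (position → 25−position): Atbash.
Undoing it on hgvzn: h↔s, g↔t, v↔e, z↔a, n↔m.

steam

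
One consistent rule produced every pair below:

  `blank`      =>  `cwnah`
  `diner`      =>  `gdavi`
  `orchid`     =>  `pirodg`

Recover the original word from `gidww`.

drill

Treating letters as 0–25, the rule is x ↦ 15x + 13 (mod 26).
Undoing it on gidww: g(6)→7·(6−13)≡3=d; i(8)→7·(8−13)≡17=r; d(3)→7·(3−13)≡8=i; w(22)→7·(22−13)≡11=l; w(22)→7·(22−13)≡11=l (all mod 26).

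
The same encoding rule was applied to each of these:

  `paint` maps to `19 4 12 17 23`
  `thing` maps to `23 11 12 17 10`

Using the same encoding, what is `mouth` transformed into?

p is letter #16 and maps to 19: an offset of 3. The number is (letter's place in the alphabet, a=1) + 3.
Applying it to mouth: m=13→16, o=15→18, u=21→24, t=20→23, h=8→11.

16 18 24 23 11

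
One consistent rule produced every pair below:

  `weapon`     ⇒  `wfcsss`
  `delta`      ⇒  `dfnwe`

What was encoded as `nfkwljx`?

The shift increases by 1 at each position, starting from +0: 0, 1, 2, ….
Reversing it on nfkwljx: n−0=n, f−1=e, k−2=i, w−3=t, l−4=h, j−5=e, x−6=r.

neither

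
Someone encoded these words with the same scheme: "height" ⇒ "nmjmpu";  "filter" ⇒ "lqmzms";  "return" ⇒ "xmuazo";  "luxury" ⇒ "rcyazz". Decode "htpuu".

bloom

Shifts by position in height: pos 0: h→n (+6), pos 1: e→m (+8), pos 2: i→j (+1), pos 3: g→m (+6), pos 4: h→p (+8), pos 5: t→u (+1) — repeating every 3. The shifts repeat in a cycle of length 3: positions 0,1,… shift by +6, +8, +1, then the pattern repeats.
Reversing it on htpuu: h−6=b, t−8=l, p−1=o, u−6=o, u−8=m.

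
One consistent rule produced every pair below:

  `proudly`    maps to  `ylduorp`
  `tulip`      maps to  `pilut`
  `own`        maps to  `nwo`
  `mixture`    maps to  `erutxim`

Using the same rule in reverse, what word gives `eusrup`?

The output letters match the input read backwards: proudly reversed is ylduorp. The word is simply reversed.
Undoing it on eusrup: then reverse → pursue.

pursue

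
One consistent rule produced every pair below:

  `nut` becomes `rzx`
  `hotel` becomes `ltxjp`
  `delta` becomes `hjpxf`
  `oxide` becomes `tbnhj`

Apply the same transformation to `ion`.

Two shifts are in play — +5 for a/e/i/o/u, +4 for every other letter.
For ion: i(vowel)+5=n, o(vowel)+5=t, n(cons)+4=r.

ntr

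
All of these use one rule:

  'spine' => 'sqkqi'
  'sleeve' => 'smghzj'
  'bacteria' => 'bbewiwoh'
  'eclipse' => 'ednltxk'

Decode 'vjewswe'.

victory

In spine: s→s is +0, p→q is +1, i→k is +2, n→q is +3 — the shift increases by 1 each position. Letter i (0-indexed) is shifted by i+0, so successive shifts are 0, 1, 2, ….
Reversing it on vjewswe: v−0=v, j−1=i, e−2=c, w−3=t, s−4=o, w−5=r, e−6=y.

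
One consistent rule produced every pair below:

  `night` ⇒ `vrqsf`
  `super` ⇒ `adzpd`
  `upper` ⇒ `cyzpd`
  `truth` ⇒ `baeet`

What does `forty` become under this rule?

nxbek

In night: n→v is +8, i→r is +9, g→q is +10, h→s is +11 — the shift increases by 1 each position. The shift increases by 1 at each position, starting from +8: 8, 9, 10, ….
On forty: f+8=n, o+9=x, r+10=b, t+11=e, y+12=k.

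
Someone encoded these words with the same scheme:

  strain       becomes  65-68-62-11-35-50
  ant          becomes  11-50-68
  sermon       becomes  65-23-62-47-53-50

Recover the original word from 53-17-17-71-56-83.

occupy

s(#19)→65 and t(#20)→68: differences scale by 3, so n = 3·pos + 8. The formula is n = 3×(alphabet index, a=1) + 8.
Decoding 53-17-17-71-56-83: 53→(53−8)÷3=15=o, 17→(17−8)÷3=3=c, 17→(17−8)÷3=3=c, 71→(71−8)÷3=21=u, 56→(56−8)÷3=16=p, 83→(83−8)÷3=25=y.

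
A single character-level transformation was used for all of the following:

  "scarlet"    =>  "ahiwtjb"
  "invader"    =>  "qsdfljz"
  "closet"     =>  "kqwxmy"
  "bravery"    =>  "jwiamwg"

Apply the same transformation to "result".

zjazty

Shifts by position in scarlet: pos 0: s→a (+8), pos 1: c→h (+5), pos 2: a→i (+8), pos 3: r→w (+5) — repeating every 2. The shifts repeat in a cycle of length 2: positions 0,1,… shift by +8, +5, then the pattern repeats.
On result: r+8=z, e+5=j, s+8=a, u+5=z, l+8=t, t+5=y.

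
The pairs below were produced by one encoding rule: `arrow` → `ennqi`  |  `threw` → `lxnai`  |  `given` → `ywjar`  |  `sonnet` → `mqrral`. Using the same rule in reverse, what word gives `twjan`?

a(0)→e(4) and r(17)→n(13) fit y≡25x+4 (mod 26); the inverse of 25 mod 26 is 25. This is an affine cipher: with a=0,…,z=25, each position x becomes (25x+4) mod 26.
Undoing it on twjan: t(19)→25·(19−4)≡11=l; w(22)→25·(22−4)≡8=i; j(9)→25·(9−4)≡21=v; a(0)→25·(0−4)≡4=e; n(13)→25·(13−4)≡17=r (all mod 26).

liver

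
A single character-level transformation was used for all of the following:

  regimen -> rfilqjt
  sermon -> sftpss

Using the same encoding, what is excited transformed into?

In regimen: r→r is +0, e→f is +1, g→i is +2, i→l is +3 — the shift increases by 1 each position. Each letter shifts forward by its position index (0, 1, 2, …) — the shift grows by one for each successive letter.
On excited: e+0=e, x+1=y, c+2=e, i+3=l, t+4=x, e+5=j, d+6=j.

eyelxjj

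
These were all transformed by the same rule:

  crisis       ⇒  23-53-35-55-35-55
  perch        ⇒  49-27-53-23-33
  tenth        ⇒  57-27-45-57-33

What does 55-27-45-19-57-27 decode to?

senate

c(#3)→23 and r(#18)→53: differences scale by 2, so n = 2·pos + 17. Each letter becomes 2×(its alphabet position, a=1..z=26) + 17.
Decoding 55-27-45-19-57-27: 55→(55−17)÷2=19=s, 27→(27−17)÷2=5=e, 45→(45−17)÷2=14=n, 19→(19−17)÷2=1=a, 57→(57−17)÷2=20=t, 27→(27−17)÷2=5=e.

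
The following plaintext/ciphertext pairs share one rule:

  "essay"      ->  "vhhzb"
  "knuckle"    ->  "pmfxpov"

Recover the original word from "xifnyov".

Each pair mirrors across the alphabet (e↔v, s↔h, s↔h): positions sum to 25. Letters are reflected about the middle of the alphabet (position → 25−position): Atbash.
Reversing it on xifnyov: x↔c, i↔r, f↔u, n↔m, y↔b, o↔l, v↔e.

crumble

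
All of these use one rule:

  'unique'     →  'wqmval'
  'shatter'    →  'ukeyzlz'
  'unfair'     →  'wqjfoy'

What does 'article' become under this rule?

cuxnism

In unique: u→w is +2, n→q is +3, i→m is +4, q→v is +5 — the shift increases by 1 each position. The shift increases by 1 at each position, starting from +2: 2, 3, 4, ….
For article: a+2=c, r+3=u, t+4=x, i+5=n, c+6=i, l+7=s, e+8=m.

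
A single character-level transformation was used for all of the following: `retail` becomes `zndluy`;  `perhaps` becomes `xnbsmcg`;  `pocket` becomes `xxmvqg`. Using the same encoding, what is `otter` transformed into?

In retail: r→z is +8, e→n is +9, t→d is +10, a→l is +11 — the shift increases by 1 each position. Each letter shifts forward by (position + 8), i.e. 8, 9, 10, … — the shift grows by one for each successive letter.
On otter: o+8=w, t+9=c, t+10=d, e+11=p, r+12=d.

wcdpd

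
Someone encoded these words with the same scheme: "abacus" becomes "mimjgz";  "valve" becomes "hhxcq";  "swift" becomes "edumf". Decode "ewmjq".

Shifts by position in abacus: pos 0: a→m (+12), pos 1: b→i (+7), pos 2: a→m (+12), pos 3: c→j (+7) — repeating every 2. It's a Vigenère-style cipher with numeric key [12,7]: position i shifts by key[i mod 2].
Decoding ewmjq: e−12=s, w−7=p, m−12=a, j−7=c, q−12=e.

space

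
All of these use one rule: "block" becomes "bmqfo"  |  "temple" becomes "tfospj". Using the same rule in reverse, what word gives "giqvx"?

In block: b→b is +0, l→m is +1, o→q is +2, c→f is +3 — the shift increases by 1 each position. Each letter shifts forward by its position index (0, 1, 2, …) — the shift grows by one for each successive letter.
Decoding giqvx: g−0=g, i−1=h, q−2=o, v−3=s, x−4=t.

ghost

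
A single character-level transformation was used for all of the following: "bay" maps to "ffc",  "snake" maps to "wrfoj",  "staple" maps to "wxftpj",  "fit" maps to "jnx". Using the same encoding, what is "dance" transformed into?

hfrgj

The rule splits by letter class: vowels +5, consonants +4.
On dance: d(cons)+4=h, a(vowel)+5=f, n(cons)+4=r, c(cons)+4=g, e(vowel)+5=j.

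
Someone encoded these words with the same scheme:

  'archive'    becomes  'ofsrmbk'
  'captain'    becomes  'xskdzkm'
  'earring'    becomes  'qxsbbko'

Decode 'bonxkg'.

The word is reversed, then every letter is shifted forward by 10.
Reversing it on bonxkg: shift back: b−10=r, o−10=e, n−10=d, x−10=n, k−10=a, g−10=w → rednaw; then reverse → wander.

wander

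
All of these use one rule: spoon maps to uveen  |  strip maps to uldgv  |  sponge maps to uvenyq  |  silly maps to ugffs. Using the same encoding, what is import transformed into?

s(18)→u(20) and p(15)→v(21) fit y≡17x+0 (mod 26); the inverse of 17 mod 26 is 23. Each letter's alphabet position (a=0..z=25) is mapped through 17·x+0 mod 26 — an affine cipher.
For import: i(8)→17·8+0≡6=g; m(12)→17·12+0≡22=w; p(15)→17·15+0≡21=v; o(14)→17·14+0≡4=e; r(17)→17·17+0≡3=d; t(19)→17·19+0≡11=l (all mod 26).

gwvedl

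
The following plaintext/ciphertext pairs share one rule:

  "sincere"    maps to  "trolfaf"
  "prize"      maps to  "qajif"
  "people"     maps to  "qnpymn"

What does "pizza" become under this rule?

qraib

Shifts by position in sincere: pos 0: s→t (+1), pos 1: i→r (+9), pos 2: n→o (+1), pos 3: c→l (+9) — repeating every 2. The shifts repeat in a cycle of length 2: positions 0,1,… shift by +1, +9, then the pattern repeats.
For pizza: p+1=q, i+9=r, z+1=a, z+9=i, a+1=b.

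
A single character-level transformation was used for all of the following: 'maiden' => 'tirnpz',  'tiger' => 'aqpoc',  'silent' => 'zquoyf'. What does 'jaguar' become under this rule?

The shift increases by 1 at each position, starting from +7: 7, 8, 9, ….
Applying it to jaguar: j+7=q, a+8=i, g+9=p, u+10=e, a+11=l, r+12=d.

qipeld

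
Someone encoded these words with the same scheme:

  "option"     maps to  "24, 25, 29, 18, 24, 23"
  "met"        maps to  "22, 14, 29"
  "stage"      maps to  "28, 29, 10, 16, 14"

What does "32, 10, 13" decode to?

wad

o is letter #15 and maps to 24: an offset of 9. Letters become their 1-based position plus 9 (so a→10, b→11, …).
Undoing it on 32, 10, 13: 32→(32−9)÷1=23=w, 10→(10−9)÷1=1=a, 13→(13−9)÷1=4=d.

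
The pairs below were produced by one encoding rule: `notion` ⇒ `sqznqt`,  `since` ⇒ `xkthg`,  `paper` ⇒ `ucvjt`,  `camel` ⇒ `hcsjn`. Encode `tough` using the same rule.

Shifts by position in notion: pos 0: n→s (+5), pos 1: o→q (+2), pos 2: t→z (+6), pos 3: i→n (+5), pos 4: o→q (+2), pos 5: n→t (+6) — repeating every 3. The shifts repeat in a cycle of length 3: positions 0,1,… shift by +5, +2, +6, then the pattern repeats.
Applying it to tough: t+5=y, o+2=q, u+6=a, g+5=l, h+2=j.

yqalj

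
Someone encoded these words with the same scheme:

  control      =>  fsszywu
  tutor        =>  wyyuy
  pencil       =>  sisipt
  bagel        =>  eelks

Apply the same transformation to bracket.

In control: c→f is +3, o→s is +4, n→s is +5, t→z is +6 — the shift increases by 1 each position. Each letter shifts forward by (position + 3), i.e. 3, 4, 5, … — the shift grows by one for each successive letter.
On bracket: b+3=e, r+4=v, a+5=f, c+6=i, k+7=r, e+8=m, t+9=c.

evfirmc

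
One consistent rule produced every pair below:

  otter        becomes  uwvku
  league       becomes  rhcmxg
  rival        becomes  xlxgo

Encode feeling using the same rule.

It's a Vigenère-style cipher with numeric key [6,3,2]: position i shifts by key[i mod 3].
For feeling: f+6=l, e+3=h, e+2=g, l+6=r, i+3=l, n+2=p, g+6=m.

lhgrlpm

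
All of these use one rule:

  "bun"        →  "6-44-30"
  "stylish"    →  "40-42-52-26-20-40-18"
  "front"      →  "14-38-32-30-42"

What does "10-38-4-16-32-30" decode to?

dragon

b(#2)→6 and u(#21)→44: differences scale by 2, so n = 2·pos + 2. Each letter becomes 2×(its alphabet position, a=1..z=26) + 2.
Decoding 10-38-4-16-32-30: 10→(10−2)÷2=4=d, 38→(38−2)÷2=18=r, 4→(4−2)÷2=1=a, 16→(16−2)÷2=7=g, 32→(32−2)÷2=15=o, 30→(30−2)÷2=14=n.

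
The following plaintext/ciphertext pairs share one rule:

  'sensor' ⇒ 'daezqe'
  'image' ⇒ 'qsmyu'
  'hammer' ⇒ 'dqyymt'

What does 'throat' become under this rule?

The word is reversed, then every letter is shifted forward by 12.
Applying it to throat: reverse → taorht; then shift: t+12=f, a+12=m, o+12=a, r+12=d, h+12=t, t+12=f.

fmadtf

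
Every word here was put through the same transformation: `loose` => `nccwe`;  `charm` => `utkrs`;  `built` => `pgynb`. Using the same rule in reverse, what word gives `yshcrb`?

l(11)→n(13) and o(14)→c(2) fit y≡5x+10 (mod 26); the inverse of 5 mod 26 is 21. This is an affine cipher: with a=0,…,z=25, each position x becomes (5x+10) mod 26.
Reversing it on yshcrb: y(24)→21·(24−10)≡8=i; s(18)→21·(18−10)≡12=m; h(7)→21·(7−10)≡15=p; c(2)→21·(2−10)≡14=o; r(17)→21·(17−10)≡17=r; b(1)→21·(1−10)≡19=t (all mod 26).

import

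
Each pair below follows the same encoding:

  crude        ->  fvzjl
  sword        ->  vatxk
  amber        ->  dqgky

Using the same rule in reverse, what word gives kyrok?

humid

In crude: c→f is +3, r→v is +4, u→z is +5, d→j is +6 — the shift increases by 1 each position. Letter i (0-indexed) is shifted by i+3, so successive shifts are 3, 4, 5, ….
Undoing it on kyrok: k−3=h, y−4=u, r−5=m, o−6=i, k−7=d.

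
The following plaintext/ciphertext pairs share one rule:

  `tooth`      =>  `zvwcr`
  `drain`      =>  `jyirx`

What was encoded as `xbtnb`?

ruler

In tooth: t→z is +6, o→v is +7, o→w is +8, t→c is +9 — the shift increases by 1 each position. The shift increases by 1 at each position, starting from +6: 6, 7, 8, ….
Undoing it on xbtnb: x−6=r, b−7=u, t−8=l, n−9=e, b−10=r.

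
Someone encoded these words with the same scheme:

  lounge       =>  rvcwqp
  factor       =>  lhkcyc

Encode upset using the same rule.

In lounge: l→r is +6, o→v is +7, u→c is +8, n→w is +9 — the shift increases by 1 each position. Each letter shifts forward by (position + 6), i.e. 6, 7, 8, … — the shift grows by one for each successive letter.
On upset: u+6=a, p+7=w, s+8=a, e+9=n, t+10=d.

awand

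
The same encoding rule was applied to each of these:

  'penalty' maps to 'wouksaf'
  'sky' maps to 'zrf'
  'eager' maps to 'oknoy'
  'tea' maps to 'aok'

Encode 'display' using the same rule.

kszwskf

The shift depends on letter class: consonant p→w is +7, but vowel e→o is +10. Vowels shift forward by 10 and consonants shift forward by 7.
Applying it to display: d(cons)+7=k, i(vowel)+10=s, s(cons)+7=z, p(cons)+7=w, l(cons)+7=s, a(vowel)+10=k, y(cons)+7=f.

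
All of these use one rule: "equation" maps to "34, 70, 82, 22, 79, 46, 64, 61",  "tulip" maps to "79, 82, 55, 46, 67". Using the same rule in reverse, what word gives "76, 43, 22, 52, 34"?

e(#5)→34 and q(#17)→70: differences scale by 3, so n = 3·pos + 19. The formula is n = 3×(alphabet index, a=1) + 19.
Decoding 76, 43, 22, 52, 34: 76→(76−19)÷3=19=s, 43→(43−19)÷3=8=h, 22→(22−19)÷3=1=a, 52→(52−19)÷3=11=k, 34→(34−19)÷3=5=e.

shake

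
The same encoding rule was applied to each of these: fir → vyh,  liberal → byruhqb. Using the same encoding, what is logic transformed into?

It's a constant shift of +16 (ROT16).
Applying it to logic: l+16=b, o+16=e, g+16=w, i+16=y, c+16=s.

bewys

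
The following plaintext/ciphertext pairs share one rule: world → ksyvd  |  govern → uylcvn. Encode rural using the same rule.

shyby

The output letters match the input read backwards, each shifted +7: world reversed is dlrow. Two steps: reverse the string, then apply a Caesar shift of +7.
On rural: reverse → larur; then shift: l+7=s, a+7=h, r+7=y, u+7=b, r+7=y.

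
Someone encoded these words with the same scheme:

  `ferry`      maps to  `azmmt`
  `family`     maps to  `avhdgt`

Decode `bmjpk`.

Compare letters: f→a is +21, e→z is +21, r→m is +21 — a constant shift. It's a constant shift of +21 (ROT21).
Reversing it on bmjpk: b−21=g, m−21=r, j−21=o, p−21=u, k−21=p.

group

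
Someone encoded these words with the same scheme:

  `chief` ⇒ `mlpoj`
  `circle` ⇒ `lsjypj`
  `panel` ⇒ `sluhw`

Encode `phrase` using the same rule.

The output letters match the input read backwards, each shifted +7: chief reversed is feihc. Two steps: reverse the string, then apply a Caesar shift of +7.
On phrase: reverse → esarhp; then shift: e+7=l, s+7=z, a+7=h, r+7=y, h+7=o, p+7=w.

lzhyow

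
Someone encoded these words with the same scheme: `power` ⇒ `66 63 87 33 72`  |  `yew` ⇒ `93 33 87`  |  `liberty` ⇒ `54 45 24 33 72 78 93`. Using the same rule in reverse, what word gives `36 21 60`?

fan

p(#16)→66 and o(#15)→63: differences scale by 3, so n = 3·pos + 18. With a=1..z=26, the number is 3·pos + 18.
Reversing it on 36 21 60: 36→(36−18)÷3=6=f, 21→(21−18)÷3=1=a, 60→(60−18)÷3=14=n.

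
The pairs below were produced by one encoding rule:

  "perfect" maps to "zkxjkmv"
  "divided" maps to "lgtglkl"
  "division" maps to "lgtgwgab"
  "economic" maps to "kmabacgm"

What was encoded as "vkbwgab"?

tension

p(15)→z(25) and e(4)→k(10) fit y≡25x+14 (mod 26); the inverse of 25 mod 26 is 25. Each letter's alphabet position (a=0..z=25) is mapped through 25·x+14 mod 26 — an affine cipher.
Undoing it on vkbwgab: v(21)→25·(21−14)≡19=t; k(10)→25·(10−14)≡4=e; b(1)→25·(1−14)≡13=n; w(22)→25·(22−14)≡18=s; g(6)→25·(6−14)≡8=i; a(0)→25·(0−14)≡14=o; b(1)→25·(1−14)≡13=n (all mod 26).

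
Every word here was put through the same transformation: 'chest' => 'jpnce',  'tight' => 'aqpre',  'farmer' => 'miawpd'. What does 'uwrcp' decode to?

noise

In chest: c→j is +7, h→p is +8, e→n is +9, s→c is +10 — the shift increases by 1 each position. Each letter shifts forward by (position + 7), i.e. 7, 8, 9, … — the shift grows by one for each successive letter.
Reversing it on uwrcp: u−7=n, w−8=o, r−9=i, c−10=s, p−11=e.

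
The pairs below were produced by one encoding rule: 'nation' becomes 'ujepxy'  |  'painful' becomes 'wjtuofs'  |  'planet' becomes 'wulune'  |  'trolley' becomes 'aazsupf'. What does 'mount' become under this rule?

txfuc

Shifts by position in nation: pos 0: n→u (+7), pos 1: a→j (+9), pos 2: t→e (+11), pos 3: i→p (+7), pos 4: o→x (+9), pos 5: n→y (+11) — repeating every 3. A repeating key of period 3 is used — shifts +7, +9, +11 over and over.
For mount: m+7=t, o+9=x, u+11=f, n+7=u, t+9=c.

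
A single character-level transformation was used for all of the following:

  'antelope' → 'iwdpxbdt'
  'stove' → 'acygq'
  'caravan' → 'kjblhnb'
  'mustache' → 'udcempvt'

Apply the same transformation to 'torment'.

bxbxqah

In antelope: a→i is +8, n→w is +9, t→d is +10, e→p is +11 — the shift increases by 1 each position. Each letter shifts forward by (position + 8), i.e. 8, 9, 10, … — the shift grows by one for each successive letter.
Applying it to torment: t+8=b, o+9=x, r+10=b, m+11=x, e+12=q, n+13=a, t+14=h.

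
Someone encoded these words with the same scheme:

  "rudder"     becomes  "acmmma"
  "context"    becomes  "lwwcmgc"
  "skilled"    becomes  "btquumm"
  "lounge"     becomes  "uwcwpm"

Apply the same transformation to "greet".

The shift depends on letter class: consonant r→a is +9, but vowel u→c is +8. Two shifts are in play — +8 for a/e/i/o/u, +9 for every other letter.
Applying it to greet: g(cons)+9=p, r(cons)+9=a, e(vowel)+8=m, e(vowel)+8=m, t(cons)+9=c.

pammc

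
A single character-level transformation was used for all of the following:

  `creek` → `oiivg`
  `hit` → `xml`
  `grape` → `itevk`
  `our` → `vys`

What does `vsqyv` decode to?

rumor

The output letters match the input read backwards, each shifted +4: creek reversed is keerc. Read the word backwards and shift each letter +4.
Undoing it on vsqyv: shift back: v−4=r, s−4=o, q−4=m, y−4=u, v−4=r → romur; then reverse → rumor.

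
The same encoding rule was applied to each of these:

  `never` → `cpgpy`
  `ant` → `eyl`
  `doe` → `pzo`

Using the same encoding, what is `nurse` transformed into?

The output letters match the input read backwards, each shifted +11: never reversed is reven. Read the word backwards and shift each letter +11.
For nurse: reverse → esrun; then shift: e+11=p, s+11=d, r+11=c, u+11=f, n+11=y.

pdcfy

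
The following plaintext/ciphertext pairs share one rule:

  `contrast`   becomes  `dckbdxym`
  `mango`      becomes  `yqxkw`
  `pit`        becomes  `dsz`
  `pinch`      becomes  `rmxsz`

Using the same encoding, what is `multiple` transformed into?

ovzsdvew

The output letters match the input read backwards, each shifted +10: contrast reversed is tsartnoc. Two steps: reverse the string, then apply a Caesar shift of +10.
Applying it to multiple: reverse → elpitlum; then shift: e+10=o, l+10=v, p+10=z, i+10=s, t+10=d, l+10=v, u+10=e, m+10=w.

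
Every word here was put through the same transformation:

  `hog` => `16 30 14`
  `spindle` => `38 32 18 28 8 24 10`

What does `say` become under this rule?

38 2 50

h(#8)→16 and o(#15)→30: differences scale by 2, so n = 2·pos + 0. Each letter becomes 2×(its alphabet position, a=1..z=26).
On say: s=19→38, a=1→2, y=25→50.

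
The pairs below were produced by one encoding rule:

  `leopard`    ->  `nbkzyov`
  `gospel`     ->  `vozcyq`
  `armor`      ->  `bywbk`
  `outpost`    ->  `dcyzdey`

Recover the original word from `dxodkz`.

The output letters match the input read backwards, each shifted +10: leopard reversed is drapoel. Read the word backwards and shift each letter +10.
Reversing it on dxodkz: shift back: d−10=t, x−10=n, o−10=e, d−10=t, k−10=a, z−10=p → tnetap; then reverse → patent.

patent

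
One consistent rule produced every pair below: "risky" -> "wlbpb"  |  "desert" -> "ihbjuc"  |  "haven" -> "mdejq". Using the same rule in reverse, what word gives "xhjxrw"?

Shifts by position in risky: pos 0: r→w (+5), pos 1: i→l (+3), pos 2: s→b (+9), pos 3: k→p (+5), pos 4: y→b (+3) — repeating every 3. It's a Vigenère-style cipher with numeric key [5,3,9]: position i shifts by key[i mod 3].
Reversing it on xhjxrw: x−5=s, h−3=e, j−9=a, x−5=s, r−3=o, w−9=n.

season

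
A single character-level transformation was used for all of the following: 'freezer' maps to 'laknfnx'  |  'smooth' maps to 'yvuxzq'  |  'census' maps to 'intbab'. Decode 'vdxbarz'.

pursuit

It's a Vigenère-style cipher with numeric key [6,9]: position i shifts by key[i mod 2].
Undoing it on vdxbarz: v−6=p, d−9=u, x−6=r, b−9=s, a−6=u, r−9=i, z−6=t.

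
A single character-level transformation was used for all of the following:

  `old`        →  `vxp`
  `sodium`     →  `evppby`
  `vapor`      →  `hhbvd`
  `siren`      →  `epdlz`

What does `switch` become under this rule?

The shift depends on letter class: consonant l→x is +12, but vowel o→v is +7. Vowels shift forward by 7 and consonants shift forward by 12.
On switch: s(cons)+12=e, w(cons)+12=i, i(vowel)+7=p, t(cons)+12=f, c(cons)+12=o, h(cons)+12=t.

eipfot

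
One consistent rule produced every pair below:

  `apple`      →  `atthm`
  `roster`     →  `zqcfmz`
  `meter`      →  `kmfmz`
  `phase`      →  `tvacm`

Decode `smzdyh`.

a(0)→a(0) and p(15)→t(19) fit y≡3x+0 (mod 26); the inverse of 3 mod 26 is 9. Each letter's alphabet position (a=0..z=25) is mapped through 3·x+0 mod 26 — an affine cipher.
Decoding smzdyh: s(18)→9·(18−0)≡6=g; m(12)→9·(12−0)≡4=e; z(25)→9·(25−0)≡17=r; d(3)→9·(3−0)≡1=b; y(24)→9·(24−0)≡8=i; h(7)→9·(7−0)≡11=l (all mod 26).

gerbil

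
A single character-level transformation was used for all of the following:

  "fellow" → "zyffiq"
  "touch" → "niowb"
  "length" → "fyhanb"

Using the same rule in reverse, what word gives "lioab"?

Compare letters: f→z is +20, e→y is +20, l→f is +20 — a constant shift. It's a constant shift of +20 (ROT20).
Decoding lioab: l−20=r, i−20=o, o−20=u, a−20=g, b−20=h.

rough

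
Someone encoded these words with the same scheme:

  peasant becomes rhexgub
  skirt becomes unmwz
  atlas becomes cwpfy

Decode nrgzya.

In peasant: p→r is +2, e→h is +3, a→e is +4, s→x is +5 — the shift increases by 1 each position. Letter i (0-indexed) is shifted by i+2, so successive shifts are 2, 3, 4, ….
Reversing it on nrgzya: n−2=l, r−3=o, g−4=c, z−5=u, y−6=s, a−7=t.

locust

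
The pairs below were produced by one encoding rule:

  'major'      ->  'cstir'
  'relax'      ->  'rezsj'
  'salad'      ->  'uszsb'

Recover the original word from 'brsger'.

drawer

m(12)→c(2) and a(0)→s(18) fit y≡3x+18 (mod 26); the inverse of 3 mod 26 is 9. This is an affine cipher: with a=0,…,z=25, each position x becomes (3x+18) mod 26.
Reversing it on brsger: b(1)→9·(1−18)≡3=d; r(17)→9·(17−18)≡17=r; s(18)→9·(18−18)≡0=a; g(6)→9·(6−18)≡22=w; e(4)→9·(4−18)≡4=e; r(17)→9·(17−18)≡17=r (all mod 26).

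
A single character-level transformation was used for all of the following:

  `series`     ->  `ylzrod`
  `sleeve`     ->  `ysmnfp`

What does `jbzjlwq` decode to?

In series: s→y is +6, e→l is +7, r→z is +8, i→r is +9 — the shift increases by 1 each position. Letter i (0-indexed) is shifted by i+6, so successive shifts are 6, 7, 8, ….
Decoding jbzjlwq: j−6=d, b−7=u, z−8=r, j−9=a, l−10=b, w−11=l, q−12=e.

durable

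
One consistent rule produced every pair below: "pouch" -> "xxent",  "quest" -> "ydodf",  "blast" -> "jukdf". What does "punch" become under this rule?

Letter i (0-indexed) is shifted by i+8, so successive shifts are 8, 9, 10, ….
For punch: p+8=x, u+9=d, n+10=x, c+11=n, h+12=t.

xdxnt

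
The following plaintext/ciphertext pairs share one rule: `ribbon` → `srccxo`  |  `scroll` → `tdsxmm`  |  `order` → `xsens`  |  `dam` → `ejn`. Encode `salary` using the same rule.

tjmjsz

The shift depends on letter class: consonant r→s is +1, but vowel i→r is +9. Vowels shift forward by 9 and consonants shift forward by 1.
Applying it to salary: s(cons)+1=t, a(vowel)+9=j, l(cons)+1=m, a(vowel)+9=j, r(cons)+1=s, y(cons)+1=z.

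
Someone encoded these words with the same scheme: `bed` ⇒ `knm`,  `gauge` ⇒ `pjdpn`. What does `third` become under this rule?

cqram

Compare letters: b→k is +9, e→n is +9, d→m is +9 — a constant shift. This is a Caesar cipher with shift 9.
On third: t+9=c, h+9=q, i+9=r, r+9=a, d+9=m.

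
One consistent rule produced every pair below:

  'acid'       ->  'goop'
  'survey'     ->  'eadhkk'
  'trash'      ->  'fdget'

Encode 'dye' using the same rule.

pkk

The shift depends on letter class: consonant c→o is +12, but vowel a→g is +6. Vowels shift forward by 6 and consonants shift forward by 12.
Applying it to dye: d(cons)+12=p, y(cons)+12=k, e(vowel)+6=k.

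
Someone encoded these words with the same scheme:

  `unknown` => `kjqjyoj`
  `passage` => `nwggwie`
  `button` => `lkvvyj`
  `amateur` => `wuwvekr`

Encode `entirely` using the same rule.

ejvmrefs

u(20)→k(10) and n(13)→j(9) fit y≡15x+22 (mod 26); the inverse of 15 mod 26 is 7. This is an affine cipher: with a=0,…,z=25, each position x becomes (15x+22) mod 26.
For entirely: e(4)→15·4+22≡4=e; n(13)→15·13+22≡9=j; t(19)→15·19+22≡21=v; i(8)→15·8+22≡12=m; r(17)→15·17+22≡17=r; e(4)→15·4+22≡4=e; l(11)→15·11+22≡5=f; y(24)→15·24+22≡18=s (all mod 26).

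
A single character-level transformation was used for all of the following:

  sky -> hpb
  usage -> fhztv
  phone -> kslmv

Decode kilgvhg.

protest

Each pair mirrors across the alphabet (s↔h, k↔p, y↔b): positions sum to 25. This is the alphabet-reversal cipher (Atbash): a becomes z, b becomes y, etc.
Reversing it on kilgvhg: k↔p, i↔r, l↔o, g↔t, v↔e, h↔s, g↔t.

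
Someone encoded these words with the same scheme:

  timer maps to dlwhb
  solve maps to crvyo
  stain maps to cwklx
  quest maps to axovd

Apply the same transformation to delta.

Shifts by position in timer: pos 0: t→d (+10), pos 1: i→l (+3), pos 2: m→w (+10), pos 3: e→h (+3) — repeating every 2. The shifts repeat in a cycle of length 2: positions 0,1,… shift by +10, +3, then the pattern repeats.
For delta: d+10=n, e+3=h, l+10=v, t+3=w, a+10=k.

nhvwk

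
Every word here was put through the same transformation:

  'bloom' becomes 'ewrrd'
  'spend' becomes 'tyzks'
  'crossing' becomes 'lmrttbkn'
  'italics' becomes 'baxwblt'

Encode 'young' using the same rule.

b(1)→e(4) and l(11)→w(22) fit y≡7x+23 (mod 26); the inverse of 7 mod 26 is 15. Treating letters as 0–25, the rule is x ↦ 7x + 23 (mod 26).
Applying it to young: y(24)→7·24+23≡9=j; o(14)→7·14+23≡17=r; u(20)→7·20+23≡7=h; n(13)→7·13+23≡10=k; g(6)→7·6+23≡13=n (all mod 26).

jrhkn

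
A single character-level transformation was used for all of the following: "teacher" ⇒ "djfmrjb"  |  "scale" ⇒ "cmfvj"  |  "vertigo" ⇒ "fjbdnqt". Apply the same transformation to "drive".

nbnfj

The shift depends on letter class: consonant t→d is +10, but vowel e→j is +5. Vowels shift forward by 5 and consonants shift forward by 10.
On drive: d(cons)+10=n, r(cons)+10=b, i(vowel)+5=n, v(cons)+10=f, e(vowel)+5=j.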